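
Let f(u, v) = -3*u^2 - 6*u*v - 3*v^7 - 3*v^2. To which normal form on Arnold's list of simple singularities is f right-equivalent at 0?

A6

The Hessian of f at 0 has rank 1. Corank 1: A-series; mu = 6 gives A_6.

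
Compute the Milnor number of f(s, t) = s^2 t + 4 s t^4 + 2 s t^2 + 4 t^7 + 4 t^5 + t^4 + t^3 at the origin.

5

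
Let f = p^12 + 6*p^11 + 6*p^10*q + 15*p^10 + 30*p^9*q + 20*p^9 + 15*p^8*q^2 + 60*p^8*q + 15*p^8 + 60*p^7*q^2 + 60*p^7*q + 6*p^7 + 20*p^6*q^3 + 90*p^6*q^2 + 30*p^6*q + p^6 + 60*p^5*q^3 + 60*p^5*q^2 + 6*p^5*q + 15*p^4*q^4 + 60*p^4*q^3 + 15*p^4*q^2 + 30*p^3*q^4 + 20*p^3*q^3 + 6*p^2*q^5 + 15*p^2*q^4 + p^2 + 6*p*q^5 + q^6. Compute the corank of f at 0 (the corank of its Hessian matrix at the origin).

1

The Hessian at 0 is [[2, 0], [0, 0]] of rank 1; hence corank 1.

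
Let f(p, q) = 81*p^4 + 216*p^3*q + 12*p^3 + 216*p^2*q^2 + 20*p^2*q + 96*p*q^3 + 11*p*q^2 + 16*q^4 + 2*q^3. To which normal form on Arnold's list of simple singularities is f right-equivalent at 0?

D_{5}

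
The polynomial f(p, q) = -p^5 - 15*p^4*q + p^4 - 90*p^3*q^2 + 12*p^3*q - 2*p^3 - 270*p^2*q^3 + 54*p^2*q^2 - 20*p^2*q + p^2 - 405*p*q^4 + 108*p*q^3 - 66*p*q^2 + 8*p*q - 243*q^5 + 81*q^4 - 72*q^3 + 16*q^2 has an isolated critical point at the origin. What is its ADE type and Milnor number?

Type A_4, Milnor number mu = 4.

The Hessian of f at 0 has rank 1. Corank 1: A-series; mu = 4 gives A_4.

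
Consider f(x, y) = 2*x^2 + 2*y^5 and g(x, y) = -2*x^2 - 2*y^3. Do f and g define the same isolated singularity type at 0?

No.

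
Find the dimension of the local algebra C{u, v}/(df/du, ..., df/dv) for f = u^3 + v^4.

6

The Hessian of f at 0 is [[0, 0], [0, 0]] with rank 0, so corank 2. A Groebner basis of the Jacobian ideal J(f) in C{u,v} is {v^3, u^2}; counting standard monomials gives mu = 6. Corank 2; j^3 = u^3 is a perfect cube, so E-series; the 4-jet and mu = 6 give E_6.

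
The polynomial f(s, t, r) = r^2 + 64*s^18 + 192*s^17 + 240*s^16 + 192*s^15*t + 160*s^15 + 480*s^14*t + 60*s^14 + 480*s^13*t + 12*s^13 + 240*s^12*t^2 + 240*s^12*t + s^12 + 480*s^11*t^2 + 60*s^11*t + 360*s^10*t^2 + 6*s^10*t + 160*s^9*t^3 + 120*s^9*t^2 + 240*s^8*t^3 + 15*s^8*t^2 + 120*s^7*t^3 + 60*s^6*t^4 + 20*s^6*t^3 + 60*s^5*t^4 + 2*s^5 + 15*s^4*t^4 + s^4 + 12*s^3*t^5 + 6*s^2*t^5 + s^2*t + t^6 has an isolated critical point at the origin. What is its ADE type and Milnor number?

The Hessian of f at 0 is [[0, 0, 0], [0, 0, 0], [0, 0, 2]] with rank 1, so corank 2. A Groebner basis of the Jacobian ideal J(f) in C{s,t,r} is {s^2/6 + t^5, s^3, s*t, r}; counting standard monomials gives mu = 7. Corank 2; j^3 = s^2*t has shape L^2 M (L != M), so D-series; mu = 7 gives D_7.

Type D_7, Milnor number mu = 7.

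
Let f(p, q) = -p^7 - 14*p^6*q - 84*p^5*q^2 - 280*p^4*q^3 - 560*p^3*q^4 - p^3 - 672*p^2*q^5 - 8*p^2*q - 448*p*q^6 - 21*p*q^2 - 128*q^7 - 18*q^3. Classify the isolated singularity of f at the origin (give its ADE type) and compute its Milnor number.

Type D8, Milnor number mu = 8.

The Hessian of f at 0 is [[0, 0], [0, 0]] with rank 0, so corank 2. A Groebner basis of the Jacobian ideal J(f) in C{p,q} is {p*q/7 + q^6 + 3*q^2/7, p*q^2 + 3*q^3, p^2 + 5*p*q + 6*q^2}; counting standard monomials gives mu = 8. Corank 2; j^3 = -(p + 2*q)*(p + 3*q)^2 has shape L^2 M (L != M), so D-series; mu = 8 gives D_8.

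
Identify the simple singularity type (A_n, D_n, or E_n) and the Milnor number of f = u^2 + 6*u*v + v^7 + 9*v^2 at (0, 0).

Type A6, Milnor number mu = 6.

The Hessian of f at 0 is [[2, 6], [6, 18]] with rank 1, so corank 1. A Groebner basis of the Jacobian ideal J(f) in C{u,v} is {v^6, u + 3*v}; counting standard monomials gives mu = 6. Corank 1: A-series; mu = 6 gives A_6.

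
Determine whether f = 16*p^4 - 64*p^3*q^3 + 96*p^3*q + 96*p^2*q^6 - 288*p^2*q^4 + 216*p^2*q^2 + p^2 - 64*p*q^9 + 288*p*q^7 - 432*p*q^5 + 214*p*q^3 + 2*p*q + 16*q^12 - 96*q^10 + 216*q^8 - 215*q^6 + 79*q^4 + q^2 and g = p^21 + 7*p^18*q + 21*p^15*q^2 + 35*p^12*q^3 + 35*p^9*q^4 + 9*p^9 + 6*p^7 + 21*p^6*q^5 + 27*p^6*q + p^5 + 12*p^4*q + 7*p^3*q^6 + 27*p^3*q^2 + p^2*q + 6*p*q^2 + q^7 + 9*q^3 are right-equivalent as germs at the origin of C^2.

No.

The Hessian of f at 0 is [[2, 2], [2, 2]] with rank 1, so corank 1. A Groebner basis of the Jacobian ideal J(f) in C{p,q} is {q^3, p + q}; counting standard monomials gives mu = 3. Corank 1: A-series; mu = 3 gives A_3. The Hessian of g at 0 is [[0, 0], [0, 0]] with rank 0, so corank 2. A Groebner basis of the Jacobian ideal J(g) in C{p,q} is {81*p^2/3277 + p*q^3 + 16399*p*q/88479 + 9838*q^2/29493, -81*p^2/6554 - 22960*p*q/265437 + q^4 - 26237*q^2/176958, p^3 - 27*p*q^2 - 54*q^3, p^2*q + 6*p*q^2 + 9*q^3}; counting standard monomials gives mu = 8. Corank 2; j^3 = q*(p + 3*q)^2 has shape L^2 M (L != M), so D-series; mu = 8 gives D_8. f is A_3 but g is D_8, hence not right-equivalent.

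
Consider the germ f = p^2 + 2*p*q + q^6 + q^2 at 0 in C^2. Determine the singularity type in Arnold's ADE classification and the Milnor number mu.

Type A5, Milnor number mu = 5.

The Hessian of f at 0 has rank 1. Corank 1: A-series; mu = 5 gives A_5.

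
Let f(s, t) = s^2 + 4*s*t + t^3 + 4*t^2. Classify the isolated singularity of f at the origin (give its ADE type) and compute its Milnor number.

Type A_{2}, Milnor number mu = 2.

The Hessian of f at 0 is [[2, 4], [4, 8]] with rank 1, so corank 1. A Groebner basis of the Jacobian ideal J(f) in C{s,t} is {t^2, s + 2*t}; counting standard monomials gives mu = 2. Corank 1: A-series; mu = 2 gives A_2.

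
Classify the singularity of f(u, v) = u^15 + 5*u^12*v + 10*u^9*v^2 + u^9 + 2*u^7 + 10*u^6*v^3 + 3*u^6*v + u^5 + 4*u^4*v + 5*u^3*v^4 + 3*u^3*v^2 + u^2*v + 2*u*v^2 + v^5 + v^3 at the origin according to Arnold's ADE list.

D_{6}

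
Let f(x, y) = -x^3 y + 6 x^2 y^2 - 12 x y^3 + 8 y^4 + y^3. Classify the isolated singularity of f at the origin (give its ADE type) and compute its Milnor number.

The Hessian of f at 0 has rank 0. Corank 2; j^3 = y^3 is a perfect cube, so E-series; the 4-jet and mu = 7 give E_7.

Type E7, Milnor number mu = 7.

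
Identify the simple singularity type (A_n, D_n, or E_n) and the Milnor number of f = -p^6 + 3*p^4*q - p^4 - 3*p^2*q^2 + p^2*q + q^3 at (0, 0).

Type D_4, Milnor number mu = 4.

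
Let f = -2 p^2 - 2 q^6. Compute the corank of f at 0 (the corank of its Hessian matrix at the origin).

The Hessian at 0 is [[-4, 0], [0, 0]] of rank 1; hence corank 1.

1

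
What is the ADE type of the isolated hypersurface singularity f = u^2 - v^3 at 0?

A_{2}

The Hessian of f at 0 is [[2, 0], [0, 0]] with rank 1, so corank 1. A Groebner basis of the Jacobian ideal J(f) in C{u,v} is {v^2, u}; counting standard monomials gives mu = 2. Corank 1: A-series; mu = 2 gives A_2.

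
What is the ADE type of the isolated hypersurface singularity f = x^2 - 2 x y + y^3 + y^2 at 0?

A2

The Hessian of f at 0 is [[2, -2], [-2, 2]] with rank 1, so corank 1. A Groebner basis of the Jacobian ideal J(f) in C{x,y} is {y^2, x - y}; counting standard monomials gives mu = 2. Corank 1: A-series; mu = 2 gives A_2.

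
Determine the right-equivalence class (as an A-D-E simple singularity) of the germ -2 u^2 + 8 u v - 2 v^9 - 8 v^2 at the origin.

A8

The Hessian of f at 0 has rank 1. Corank 1: A-series; mu = 8 gives A_8.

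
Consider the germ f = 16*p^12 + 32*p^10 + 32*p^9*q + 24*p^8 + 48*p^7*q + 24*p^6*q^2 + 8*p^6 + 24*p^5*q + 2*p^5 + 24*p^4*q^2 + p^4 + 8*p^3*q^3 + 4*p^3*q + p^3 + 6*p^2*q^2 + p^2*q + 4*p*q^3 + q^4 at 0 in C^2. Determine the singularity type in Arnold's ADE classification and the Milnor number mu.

Type D5, Milnor number mu = 5.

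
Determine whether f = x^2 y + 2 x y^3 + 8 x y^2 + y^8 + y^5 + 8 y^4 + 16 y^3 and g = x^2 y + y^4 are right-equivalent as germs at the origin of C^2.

No.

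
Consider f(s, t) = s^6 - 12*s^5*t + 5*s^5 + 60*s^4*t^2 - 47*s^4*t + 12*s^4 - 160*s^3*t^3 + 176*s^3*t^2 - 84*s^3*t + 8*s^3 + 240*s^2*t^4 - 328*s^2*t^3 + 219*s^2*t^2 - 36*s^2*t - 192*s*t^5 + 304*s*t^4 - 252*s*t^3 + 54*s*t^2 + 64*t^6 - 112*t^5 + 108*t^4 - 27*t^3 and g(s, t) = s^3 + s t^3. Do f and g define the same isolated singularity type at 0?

No.

The Hessian of f at 0 has rank 0. Corank 2; j^3 = (2*s - 3*t)^3 is a perfect cube, so E-series; the 5-jet and mu = 8 give E_8. The Hessian of g at 0 has rank 0. Corank 2; j^3 = s^3 is a perfect cube, so E-series; the 4-jet and mu = 7 give E_7. f is E_8 but g is E_7, hence not right-equivalent.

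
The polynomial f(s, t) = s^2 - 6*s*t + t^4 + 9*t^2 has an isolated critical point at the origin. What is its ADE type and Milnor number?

The Hessian of f at 0 has rank 1. Corank 1: A-series; mu = 3 gives A_3.

Type A_3, Milnor number mu = 3.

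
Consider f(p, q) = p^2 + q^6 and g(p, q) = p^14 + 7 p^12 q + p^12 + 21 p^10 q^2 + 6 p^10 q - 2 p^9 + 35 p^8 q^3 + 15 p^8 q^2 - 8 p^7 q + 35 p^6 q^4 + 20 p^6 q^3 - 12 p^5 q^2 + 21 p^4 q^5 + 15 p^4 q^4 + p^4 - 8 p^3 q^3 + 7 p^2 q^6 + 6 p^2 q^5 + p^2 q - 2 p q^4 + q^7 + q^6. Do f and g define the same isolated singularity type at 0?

No.

The Hessian of f at 0 has rank 1. Corank 1: A-series; mu = 5 gives A_5. The Hessian of g at 0 has rank 0. Corank 2; j^3 = p^2*q has shape L^2 M (L != M), so D-series; mu = 7 gives D_7. f is A_5 but g is D_7, hence not right-equivalent.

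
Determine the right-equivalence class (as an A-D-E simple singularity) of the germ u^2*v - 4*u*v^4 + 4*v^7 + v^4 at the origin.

D5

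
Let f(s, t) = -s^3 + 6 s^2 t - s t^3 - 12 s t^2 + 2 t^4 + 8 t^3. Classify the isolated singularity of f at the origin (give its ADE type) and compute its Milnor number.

The Hessian of f at 0 is [[0, 0], [0, 0]] with rank 0, so corank 2. A Groebner basis of the Jacobian ideal J(f) in C{s,t} is {s^3 - 6*s^2*t - 48*s^2 + 192*s*t - 192*t^2, 6*s^2 + s*t^2 - 24*s*t + 24*t^2, 3*s^2 - 12*s*t + t^3 + 12*t^2}; counting standard monomials gives mu = 7. Corank 2; j^3 = -(s - 2*t)^3 is a perfect cube, so E-series; the 4-jet and mu = 7 give E_7.

Type E_7, Milnor number mu = 7.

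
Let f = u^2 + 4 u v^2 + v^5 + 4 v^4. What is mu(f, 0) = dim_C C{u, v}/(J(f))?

The Hessian of f at 0 has rank 1. Corank 1: A-series; mu = 4 gives A_4.

4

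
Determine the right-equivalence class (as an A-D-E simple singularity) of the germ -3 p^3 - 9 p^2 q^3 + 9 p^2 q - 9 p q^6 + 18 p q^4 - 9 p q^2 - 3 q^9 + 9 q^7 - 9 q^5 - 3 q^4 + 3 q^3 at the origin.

The Hessian of f at 0 has rank 0. Corank 2; j^3 = -3*(p - q)^3 is a perfect cube, so E-series; the 4-jet and mu = 6 give E_6.

E6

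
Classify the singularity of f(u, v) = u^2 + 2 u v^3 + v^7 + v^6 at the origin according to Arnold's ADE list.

The Hessian of f at 0 has rank 1. Corank 1: A-series; mu = 6 gives A_6.

A_6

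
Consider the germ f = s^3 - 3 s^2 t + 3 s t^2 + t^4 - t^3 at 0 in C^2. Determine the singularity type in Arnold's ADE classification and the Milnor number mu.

Type E_{6}, Milnor number mu = 6.

The Hessian of f at 0 has rank 0. Corank 2; j^3 = (s - t)^3 is a perfect cube, so E-series; the 4-jet and mu = 6 give E_6.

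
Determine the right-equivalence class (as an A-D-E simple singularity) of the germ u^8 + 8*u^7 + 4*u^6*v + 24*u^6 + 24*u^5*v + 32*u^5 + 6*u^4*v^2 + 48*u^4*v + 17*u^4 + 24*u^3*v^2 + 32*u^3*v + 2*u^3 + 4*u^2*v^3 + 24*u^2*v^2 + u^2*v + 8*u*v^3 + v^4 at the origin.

D_{5}

The Hessian of f at 0 is [[0, 0], [0, 0]] with rank 0, so corank 2. A Groebner basis of the Jacobian ideal J(f) in C{u,v} is {u*v^2, -u*v/8 + v^3, u^2 + u*v/2}; counting standard monomials gives mu = 5. Corank 2; j^3 = u^2*(2*u + v) has shape L^2 M (L != M), so D-series; mu = 5 gives D_5.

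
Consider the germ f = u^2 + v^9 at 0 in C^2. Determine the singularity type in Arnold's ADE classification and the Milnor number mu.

Type A_{8}, Milnor number mu = 8.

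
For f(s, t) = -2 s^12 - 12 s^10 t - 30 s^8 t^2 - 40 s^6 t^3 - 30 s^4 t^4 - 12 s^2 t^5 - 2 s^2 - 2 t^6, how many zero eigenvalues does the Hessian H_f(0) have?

1

Hessian at 0 has rank 1.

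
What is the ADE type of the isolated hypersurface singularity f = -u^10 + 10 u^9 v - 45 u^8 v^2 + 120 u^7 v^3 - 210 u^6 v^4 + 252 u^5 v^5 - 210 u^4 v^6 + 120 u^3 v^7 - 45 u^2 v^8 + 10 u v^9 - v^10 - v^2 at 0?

A_{9}

The Hessian of f at 0 has rank 1. Corank 1: A-series; mu = 9 gives A_9.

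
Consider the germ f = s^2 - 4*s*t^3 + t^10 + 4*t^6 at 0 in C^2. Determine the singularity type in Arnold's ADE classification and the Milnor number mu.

The Hessian of f at 0 is [[2, 0], [0, 0]] with rank 1, so corank 1. A Groebner basis of the Jacobian ideal J(f) in C{s,t} is {s^3, -s/2 + t^3}; counting standard monomials gives mu = 9. Corank 1: A-series; mu = 9 gives A_9.

Type A_9, Milnor number mu = 9.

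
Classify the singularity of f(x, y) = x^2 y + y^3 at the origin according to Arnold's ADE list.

D_4

The Hessian of f at 0 has rank 0. Corank 2; j^3 = y*(x^2 + y^2) splits into three distinct lines over C (the quadratic factor has nonzero discriminant), so D_4.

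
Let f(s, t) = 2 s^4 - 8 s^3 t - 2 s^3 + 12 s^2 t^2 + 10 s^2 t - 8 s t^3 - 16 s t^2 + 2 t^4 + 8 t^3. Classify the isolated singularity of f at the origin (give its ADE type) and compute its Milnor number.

The Hessian of f at 0 has rank 0. Corank 2; j^3 = -2*(s - 2*t)^2*(s - t) has shape L^2 M (L != M), so D-series; mu = 5 gives D_5.

Type D_{5}, Milnor number mu = 5.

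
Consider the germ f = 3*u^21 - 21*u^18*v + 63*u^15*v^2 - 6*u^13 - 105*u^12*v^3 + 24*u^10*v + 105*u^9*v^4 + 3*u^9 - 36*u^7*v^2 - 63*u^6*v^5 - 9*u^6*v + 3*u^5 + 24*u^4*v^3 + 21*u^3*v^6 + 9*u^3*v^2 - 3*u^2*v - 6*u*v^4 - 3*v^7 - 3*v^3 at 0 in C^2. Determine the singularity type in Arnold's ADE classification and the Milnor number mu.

Type D_{4}, Milnor number mu = 4.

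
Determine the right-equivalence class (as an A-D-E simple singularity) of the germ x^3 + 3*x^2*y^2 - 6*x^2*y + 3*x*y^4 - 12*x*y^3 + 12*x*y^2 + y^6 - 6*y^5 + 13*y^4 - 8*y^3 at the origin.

The Hessian of f at 0 has rank 0. Corank 2; j^3 = (x - 2*y)^3 is a perfect cube, so E-series; the 4-jet and mu = 6 give E_6.

E6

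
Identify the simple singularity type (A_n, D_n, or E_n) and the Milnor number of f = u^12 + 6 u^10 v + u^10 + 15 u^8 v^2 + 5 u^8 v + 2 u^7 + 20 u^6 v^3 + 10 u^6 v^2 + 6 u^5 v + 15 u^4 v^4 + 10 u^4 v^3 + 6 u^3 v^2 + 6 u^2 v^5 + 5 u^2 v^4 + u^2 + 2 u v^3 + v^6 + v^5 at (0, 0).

Type A_4, Milnor number mu = 4.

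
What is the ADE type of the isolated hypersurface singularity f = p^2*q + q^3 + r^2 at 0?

D4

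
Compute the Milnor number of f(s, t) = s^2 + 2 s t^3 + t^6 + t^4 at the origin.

The Hessian of f at 0 has rank 1. Corank 1: A-series; mu = 3 gives A_3.

3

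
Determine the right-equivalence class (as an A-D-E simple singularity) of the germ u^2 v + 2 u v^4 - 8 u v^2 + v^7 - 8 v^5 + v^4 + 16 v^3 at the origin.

D_{5}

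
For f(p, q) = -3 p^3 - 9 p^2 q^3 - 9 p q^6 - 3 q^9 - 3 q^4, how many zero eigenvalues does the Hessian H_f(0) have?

2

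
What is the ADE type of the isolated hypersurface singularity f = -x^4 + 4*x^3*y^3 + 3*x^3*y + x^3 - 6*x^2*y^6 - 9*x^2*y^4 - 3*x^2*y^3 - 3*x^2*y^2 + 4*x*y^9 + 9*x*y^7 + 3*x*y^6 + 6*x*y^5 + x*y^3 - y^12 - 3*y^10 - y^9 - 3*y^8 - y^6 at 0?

The Hessian of f at 0 is [[0, 0], [0, 0]] with rank 0, so corank 2. A Groebner basis of the Jacobian ideal J(f) in C{x,y} is {3*x^2 + y^4 + y^3, x^3, x^2*y - x^2 - y^3/3, -2*x^2 + x*y^2 - 2*y^3/3}; counting standard monomials gives mu = 7. Corank 2; j^3 = x^3 is a perfect cube, so E-series; the 4-jet and mu = 7 give E_7.

E_{7}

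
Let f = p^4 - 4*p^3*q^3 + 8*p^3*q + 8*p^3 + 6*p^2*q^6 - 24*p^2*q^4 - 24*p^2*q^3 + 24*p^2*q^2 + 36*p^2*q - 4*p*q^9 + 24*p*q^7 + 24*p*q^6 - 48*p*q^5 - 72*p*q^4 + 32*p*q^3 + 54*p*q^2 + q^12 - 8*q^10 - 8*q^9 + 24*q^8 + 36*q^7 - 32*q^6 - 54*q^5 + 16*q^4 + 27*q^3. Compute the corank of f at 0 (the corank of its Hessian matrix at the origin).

2

Hessian at 0 has rank 0.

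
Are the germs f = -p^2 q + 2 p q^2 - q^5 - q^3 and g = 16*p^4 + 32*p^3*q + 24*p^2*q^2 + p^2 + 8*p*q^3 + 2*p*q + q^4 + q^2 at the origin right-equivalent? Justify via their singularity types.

The Hessian of f at 0 has rank 0. Corank 2; j^3 = -q*(p - q)^2 has shape L^2 M (L != M), so D-series; mu = 6 gives D_6. The Hessian of g at 0 has rank 1. Corank 1: A-series; mu = 3 gives A_3. f is D_6 but g is A_3, hence not right-equivalent.

No.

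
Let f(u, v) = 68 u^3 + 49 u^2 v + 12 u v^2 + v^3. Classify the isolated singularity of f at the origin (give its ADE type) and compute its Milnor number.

The Hessian of f at 0 has rank 0. Corank 2; j^3 = (4*u + v)*(17*u^2 + 8*u*v + v^2) splits into three distinct lines over C (the quadratic factor has nonzero discriminant), so D_4.

Type D_4, Milnor number mu = 4.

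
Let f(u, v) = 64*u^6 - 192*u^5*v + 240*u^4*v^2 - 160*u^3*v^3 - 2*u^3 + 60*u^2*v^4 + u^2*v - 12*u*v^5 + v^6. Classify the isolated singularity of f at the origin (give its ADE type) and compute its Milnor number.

Type D_7, Milnor number mu = 7.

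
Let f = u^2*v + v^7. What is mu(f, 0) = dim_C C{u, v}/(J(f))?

8

The Hessian of f at 0 has rank 0. Corank 2; j^3 = u^2*v has shape L^2 M (L != M), so D-series; mu = 8 gives D_8.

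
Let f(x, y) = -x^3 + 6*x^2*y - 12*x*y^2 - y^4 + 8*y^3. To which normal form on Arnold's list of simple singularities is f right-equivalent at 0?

The Hessian of f at 0 has rank 0. Corank 2; j^3 = -(x - 2*y)^3 is a perfect cube, so E-series; the 4-jet and mu = 6 give E_6.

E6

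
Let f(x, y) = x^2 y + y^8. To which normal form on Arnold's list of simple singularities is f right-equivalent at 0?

D_{9}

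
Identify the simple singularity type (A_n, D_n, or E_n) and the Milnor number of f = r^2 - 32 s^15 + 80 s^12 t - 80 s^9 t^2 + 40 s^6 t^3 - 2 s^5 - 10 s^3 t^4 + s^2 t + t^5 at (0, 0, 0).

The Hessian of f at 0 has rank 1. Corank 2; j^3 = s^2*t has shape L^2 M (L != M), so D-series; mu = 6 gives D_6.

Type D_{6}, Milnor number mu = 6.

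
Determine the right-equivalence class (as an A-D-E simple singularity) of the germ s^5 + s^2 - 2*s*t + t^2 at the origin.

The Hessian of f at 0 is [[2, -2], [-2, 2]] with rank 1, so corank 1. A Groebner basis of the Jacobian ideal J(f) in C{s,t} is {t^4, s - t}; counting standard monomials gives mu = 4. Corank 1: A-series; mu = 4 gives A_4.

A_{4}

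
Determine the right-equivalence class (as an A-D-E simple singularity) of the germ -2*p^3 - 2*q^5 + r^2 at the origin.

The Hessian of f at 0 is [[0, 0, 0], [0, 0, 0], [0, 0, 2]] with rank 1, so corank 2. A Groebner basis of the Jacobian ideal J(f) in C{p,q,r} is {q^4, p^2, r}; counting standard monomials gives mu = 8. Corank 2; j^3 = -2*p^3 is a perfect cube, so E-series; the 5-jet and mu = 8 give E_8.

E_{8}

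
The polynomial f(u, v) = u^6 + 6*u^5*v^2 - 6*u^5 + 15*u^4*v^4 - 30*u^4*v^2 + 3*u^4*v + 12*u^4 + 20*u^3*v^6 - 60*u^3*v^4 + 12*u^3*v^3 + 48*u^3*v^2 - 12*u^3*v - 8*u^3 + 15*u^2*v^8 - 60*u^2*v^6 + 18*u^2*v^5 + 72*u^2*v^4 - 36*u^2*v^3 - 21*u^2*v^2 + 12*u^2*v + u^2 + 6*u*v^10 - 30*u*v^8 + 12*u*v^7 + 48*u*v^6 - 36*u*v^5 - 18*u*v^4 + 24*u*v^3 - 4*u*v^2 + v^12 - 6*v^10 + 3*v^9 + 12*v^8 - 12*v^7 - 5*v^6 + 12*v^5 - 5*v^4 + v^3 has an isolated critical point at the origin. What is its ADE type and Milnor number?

Type A2, Milnor number mu = 2.

The Hessian of f at 0 is [[2, 0], [0, 0]] with rank 1, so corank 1. A Groebner basis of the Jacobian ideal J(f) in C{u,v} is {v^2, u}; counting standard monomials gives mu = 2. Corank 1: A-series; mu = 2 gives A_2.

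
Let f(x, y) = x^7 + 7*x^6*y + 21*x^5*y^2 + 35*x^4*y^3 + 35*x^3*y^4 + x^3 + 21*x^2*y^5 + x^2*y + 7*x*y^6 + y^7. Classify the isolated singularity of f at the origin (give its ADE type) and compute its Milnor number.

Type D_{8}, Milnor number mu = 8.

The Hessian of f at 0 is [[0, 0], [0, 0]] with rank 0, so corank 2. A Groebner basis of the Jacobian ideal J(f) in C{x,y} is {-x*y/7 + y^6, x*y^2, x^2 + x*y}; counting standard monomials gives mu = 8. Corank 2; j^3 = x^2*(x + y) has shape L^2 M (L != M), so D-series; mu = 8 gives D_8.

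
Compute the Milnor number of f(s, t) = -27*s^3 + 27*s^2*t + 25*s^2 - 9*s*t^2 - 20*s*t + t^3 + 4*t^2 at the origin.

The Hessian of f at 0 has rank 1. Corank 1: A-series; mu = 2 gives A_2.

2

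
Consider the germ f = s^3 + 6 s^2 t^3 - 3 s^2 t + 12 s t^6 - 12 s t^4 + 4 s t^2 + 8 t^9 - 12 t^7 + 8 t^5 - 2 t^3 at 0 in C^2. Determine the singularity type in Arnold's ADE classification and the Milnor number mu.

Type D_4, Milnor number mu = 4.

The Hessian of f at 0 is [[0, 0], [0, 0]] with rank 0, so corank 2. A Groebner basis of the Jacobian ideal J(f) in C{s,t} is {t^3, s^2 - 2*t^2/3, s*t - t^2}; counting standard monomials gives mu = 4. Corank 2; j^3 = (s - t)*(s^2 - 2*s*t + 2*t^2) splits into three distinct lines over C (the quadratic factor has nonzero discriminant), so D_4.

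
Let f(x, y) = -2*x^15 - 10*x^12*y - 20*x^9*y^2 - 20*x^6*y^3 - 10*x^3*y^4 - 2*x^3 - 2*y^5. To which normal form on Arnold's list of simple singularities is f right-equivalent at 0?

E_8

The Hessian of f at 0 has rank 0. Corank 2; j^3 = -2*x^3 is a perfect cube, so E-series; the 5-jet and mu = 8 give E_8.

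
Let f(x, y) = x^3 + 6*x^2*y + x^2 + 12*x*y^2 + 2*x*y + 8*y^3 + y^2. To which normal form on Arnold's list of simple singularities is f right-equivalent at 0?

A_{2}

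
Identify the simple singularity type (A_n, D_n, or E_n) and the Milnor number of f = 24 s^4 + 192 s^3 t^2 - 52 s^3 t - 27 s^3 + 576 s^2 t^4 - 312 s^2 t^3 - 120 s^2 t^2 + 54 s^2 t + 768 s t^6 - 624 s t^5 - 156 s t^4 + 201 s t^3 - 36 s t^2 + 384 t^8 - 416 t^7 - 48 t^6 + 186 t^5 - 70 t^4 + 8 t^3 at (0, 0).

The Hessian of f at 0 has rank 0. Corank 2; j^3 = -(3*s - 2*t)^3 is a perfect cube, so E-series; the 4-jet and mu = 7 give E_7.

Type E_{7}, Milnor number mu = 7.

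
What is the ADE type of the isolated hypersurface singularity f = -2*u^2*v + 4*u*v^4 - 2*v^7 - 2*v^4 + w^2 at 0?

The Hessian of f at 0 is [[0, 0, 0], [0, 0, 0], [0, 0, 2]] with rank 1, so corank 2. A Groebner basis of the Jacobian ideal J(f) in C{u,v,w} is {u^3, u^2/4 + v^3, u*v, w}; counting standard monomials gives mu = 5. Corank 2; j^3 = -2*u^2*v has shape L^2 M (L != M), so D-series; mu = 5 gives D_5.

D5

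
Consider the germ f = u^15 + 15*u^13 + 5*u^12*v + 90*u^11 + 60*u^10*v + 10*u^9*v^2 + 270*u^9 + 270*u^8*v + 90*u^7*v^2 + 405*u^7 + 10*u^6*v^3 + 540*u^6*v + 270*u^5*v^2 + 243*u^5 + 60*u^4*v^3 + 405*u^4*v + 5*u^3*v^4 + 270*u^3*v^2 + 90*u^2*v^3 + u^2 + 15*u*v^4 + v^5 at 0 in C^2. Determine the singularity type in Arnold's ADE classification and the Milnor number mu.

The Hessian of f at 0 is [[2, 0], [0, 0]] with rank 1, so corank 1. A Groebner basis of the Jacobian ideal J(f) in C{u,v} is {v^4, u}; counting standard monomials gives mu = 4. Corank 1: A-series; mu = 4 gives A_4.

Type A_{4}, Milnor number mu = 4.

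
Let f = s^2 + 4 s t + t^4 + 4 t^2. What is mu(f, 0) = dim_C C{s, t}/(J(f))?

3

The Hessian of f at 0 has rank 1. Corank 1: A-series; mu = 3 gives A_3.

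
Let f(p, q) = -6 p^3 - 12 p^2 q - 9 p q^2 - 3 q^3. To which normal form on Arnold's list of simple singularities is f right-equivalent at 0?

D_4

The Hessian of f at 0 has rank 0. Corank 2; j^3 = -3*(p + q)*(2*p^2 + 2*p*q + q^2) splits into three distinct lines over C (the quadratic factor has nonzero discriminant), so D_4.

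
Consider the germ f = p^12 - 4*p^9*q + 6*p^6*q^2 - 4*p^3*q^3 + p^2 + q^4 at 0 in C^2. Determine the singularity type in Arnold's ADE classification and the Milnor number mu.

Type A_3, Milnor number mu = 3.

The Hessian of f at 0 is [[2, 0], [0, 0]] with rank 1, so corank 1. A Groebner basis of the Jacobian ideal J(f) in C{p,q} is {q^3, p}; counting standard monomials gives mu = 3. Corank 1: A-series; mu = 3 gives A_3.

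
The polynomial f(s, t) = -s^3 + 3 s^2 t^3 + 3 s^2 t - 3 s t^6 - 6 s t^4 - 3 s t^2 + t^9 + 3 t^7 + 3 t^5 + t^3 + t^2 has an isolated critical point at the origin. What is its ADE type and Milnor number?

The Hessian of f at 0 has rank 1. Corank 1: A-series; mu = 2 gives A_2.

Type A_2, Milnor number mu = 2.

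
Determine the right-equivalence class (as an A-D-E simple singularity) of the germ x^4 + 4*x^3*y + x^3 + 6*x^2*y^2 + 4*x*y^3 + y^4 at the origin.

E_{6}

The Hessian of f at 0 has rank 0. Corank 2; j^3 = x^3 is a perfect cube, so E-series; the 4-jet and mu = 6 give E_6.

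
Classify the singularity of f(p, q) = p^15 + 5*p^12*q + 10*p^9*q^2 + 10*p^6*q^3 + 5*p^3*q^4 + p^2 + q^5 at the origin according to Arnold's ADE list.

The Hessian of f at 0 has rank 1. Corank 1: A-series; mu = 4 gives A_4.

A4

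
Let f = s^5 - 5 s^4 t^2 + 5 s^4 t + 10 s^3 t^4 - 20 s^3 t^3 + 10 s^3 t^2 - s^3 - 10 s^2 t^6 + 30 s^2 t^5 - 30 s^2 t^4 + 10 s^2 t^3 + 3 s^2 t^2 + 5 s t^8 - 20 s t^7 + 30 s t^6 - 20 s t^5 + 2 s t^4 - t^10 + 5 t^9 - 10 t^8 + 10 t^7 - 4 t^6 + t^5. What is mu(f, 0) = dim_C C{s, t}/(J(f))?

8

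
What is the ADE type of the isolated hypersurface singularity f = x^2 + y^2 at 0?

The Hessian of f at 0 has rank 2. Corank 0: nondegenerate Morse point, so A_1.

A_{1}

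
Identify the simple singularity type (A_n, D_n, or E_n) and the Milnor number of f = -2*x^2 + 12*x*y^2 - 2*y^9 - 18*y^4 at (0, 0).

Type A_8, Milnor number mu = 8.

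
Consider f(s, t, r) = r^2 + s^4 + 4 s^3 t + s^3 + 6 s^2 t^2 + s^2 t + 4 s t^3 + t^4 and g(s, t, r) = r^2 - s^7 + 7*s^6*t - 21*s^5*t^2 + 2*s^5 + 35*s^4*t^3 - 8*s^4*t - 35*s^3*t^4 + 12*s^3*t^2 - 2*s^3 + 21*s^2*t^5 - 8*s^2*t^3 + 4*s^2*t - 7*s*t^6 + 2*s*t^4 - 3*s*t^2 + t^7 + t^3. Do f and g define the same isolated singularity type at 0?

No.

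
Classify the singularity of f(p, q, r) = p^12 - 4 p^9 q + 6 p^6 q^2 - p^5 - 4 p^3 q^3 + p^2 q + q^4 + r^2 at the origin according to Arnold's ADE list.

The Hessian of f at 0 is [[0, 0, 0], [0, 0, 0], [0, 0, 2]] with rank 1, so corank 2. A Groebner basis of the Jacobian ideal J(f) in C{p,q,r} is {p^3, p^2/4 + q^3, p*q, r}; counting standard monomials gives mu = 5. Corank 2; j^3 = p^2*q has shape L^2 M (L != M), so D-series; mu = 5 gives D_5.

D5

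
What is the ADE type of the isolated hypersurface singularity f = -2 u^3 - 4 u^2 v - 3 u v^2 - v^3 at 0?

The Hessian of f at 0 is [[0, 0], [0, 0]] with rank 0, so corank 2. A Groebner basis of the Jacobian ideal J(f) in C{u,v} is {v^3, u^2 - 3*v^2/2, u*v + 3*v^2/2}; counting standard monomials gives mu = 4. Corank 2; j^3 = -(u + v)*(2*u^2 + 2*u*v + v^2) splits into three distinct lines over C (the quadratic factor has nonzero discriminant), so D_4.

D_4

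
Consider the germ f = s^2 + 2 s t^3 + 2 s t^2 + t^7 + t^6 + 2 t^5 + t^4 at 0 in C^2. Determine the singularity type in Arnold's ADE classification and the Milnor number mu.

The Hessian of f at 0 has rank 1. Corank 1: A-series; mu = 6 gives A_6.

Type A6, Milnor number mu = 6.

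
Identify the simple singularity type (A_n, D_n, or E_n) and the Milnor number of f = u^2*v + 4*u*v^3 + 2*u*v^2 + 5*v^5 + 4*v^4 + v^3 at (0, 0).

Type D_{6}, Milnor number mu = 6.

The Hessian of f at 0 is [[0, 0], [0, 0]] with rank 0, so corank 2. A Groebner basis of the Jacobian ideal J(f) in C{u,v} is {u^3 - 6*u^2 - 25*u*v/2 - 13*v^2/2, u^2*v + 4*u^2 + 17*u*v/2 + 9*v^2/2, -2*u^2 + u*v^2 - 9*u*v/2 - 5*v^2/2, u*v/2 + v^3 + v^2/2}; counting standard monomials gives mu = 6. Corank 2; j^3 = v*(u + v)^2 has shape L^2 M (L != M), so D-series; mu = 6 gives D_6.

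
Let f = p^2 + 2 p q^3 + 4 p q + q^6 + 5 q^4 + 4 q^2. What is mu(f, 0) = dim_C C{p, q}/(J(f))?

3

The Hessian of f at 0 has rank 1. Corank 1: A-series; mu = 3 gives A_3.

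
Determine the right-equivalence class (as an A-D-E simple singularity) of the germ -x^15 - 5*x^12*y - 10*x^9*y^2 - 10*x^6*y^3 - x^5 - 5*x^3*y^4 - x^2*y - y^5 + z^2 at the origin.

The Hessian of f at 0 has rank 1. Corank 2; j^3 = -x^2*y has shape L^2 M (L != M), so D-series; mu = 6 gives D_6.

D6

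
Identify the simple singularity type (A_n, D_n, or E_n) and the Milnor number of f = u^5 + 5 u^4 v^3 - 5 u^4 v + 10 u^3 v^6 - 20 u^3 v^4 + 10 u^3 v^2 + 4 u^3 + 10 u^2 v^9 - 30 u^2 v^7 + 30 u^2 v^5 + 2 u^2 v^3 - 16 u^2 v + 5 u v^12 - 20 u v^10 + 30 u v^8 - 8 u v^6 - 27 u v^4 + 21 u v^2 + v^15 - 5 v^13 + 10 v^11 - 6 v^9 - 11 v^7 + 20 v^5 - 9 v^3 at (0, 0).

Type D_{6}, Milnor number mu = 6.

The Hessian of f at 0 is [[0, 0], [0, 0]] with rank 0, so corank 2. A Groebner basis of the Jacobian ideal J(f) in C{u,v} is {32*u*v/27 + v^4 - 16*v^2/9, u*v^2 - 3*v^3/2, u^2 - 167*u*v/54 + 43*v^2/18}; counting standard monomials gives mu = 6. Corank 2; j^3 = (u - v)*(2*u - 3*v)^2 has shape L^2 M (L != M), so D-series; mu = 6 gives D_6.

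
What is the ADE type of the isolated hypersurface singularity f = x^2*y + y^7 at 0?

The Hessian of f at 0 is [[0, 0], [0, 0]] with rank 0, so corank 2. A Groebner basis of the Jacobian ideal J(f) in C{x,y} is {x^2/7 + y^6, x^3, x*y}; counting standard monomials gives mu = 8. Corank 2; j^3 = x^2*y has shape L^2 M (L != M), so D-series; mu = 8 gives D_8.

D_{8}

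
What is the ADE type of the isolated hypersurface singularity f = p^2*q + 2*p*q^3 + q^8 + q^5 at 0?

D_9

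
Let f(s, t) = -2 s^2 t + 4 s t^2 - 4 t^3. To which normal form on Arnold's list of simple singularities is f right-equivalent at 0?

D_{4}

The Hessian of f at 0 is [[0, 0], [0, 0]] with rank 0, so corank 2. A Groebner basis of the Jacobian ideal J(f) in C{s,t} is {t^3, s^2 + 2*t^2, s*t - t^2}; counting standard monomials gives mu = 4. Corank 2; j^3 = -2*t*(s^2 - 2*s*t + 2*t^2) splits into three distinct lines over C (the quadratic factor has nonzero discriminant), so D_4.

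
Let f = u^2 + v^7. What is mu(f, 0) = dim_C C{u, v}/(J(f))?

The Hessian of f at 0 has rank 1. Corank 1: A-series; mu = 6 gives A_6.

6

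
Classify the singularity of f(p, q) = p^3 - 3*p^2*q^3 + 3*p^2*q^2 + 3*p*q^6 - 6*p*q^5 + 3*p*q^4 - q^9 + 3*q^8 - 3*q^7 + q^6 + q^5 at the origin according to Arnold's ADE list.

E_{8}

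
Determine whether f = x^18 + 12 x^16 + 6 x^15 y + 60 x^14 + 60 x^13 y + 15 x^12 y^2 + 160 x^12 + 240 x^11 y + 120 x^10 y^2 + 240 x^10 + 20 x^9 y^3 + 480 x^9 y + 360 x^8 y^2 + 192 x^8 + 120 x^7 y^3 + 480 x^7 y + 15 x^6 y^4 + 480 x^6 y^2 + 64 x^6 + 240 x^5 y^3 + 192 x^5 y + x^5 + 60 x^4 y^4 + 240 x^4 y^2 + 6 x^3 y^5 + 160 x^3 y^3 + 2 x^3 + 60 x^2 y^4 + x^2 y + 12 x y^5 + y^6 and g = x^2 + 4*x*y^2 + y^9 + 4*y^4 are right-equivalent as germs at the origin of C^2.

No.

The Hessian of f at 0 has rank 0. Corank 2; j^3 = x^2*(2*x + y) has shape L^2 M (L != M), so D-series; mu = 7 gives D_7. The Hessian of g at 0 has rank 1. Corank 1: A-series; mu = 8 gives A_8. f is D_7 but g is A_8, hence not right-equivalent.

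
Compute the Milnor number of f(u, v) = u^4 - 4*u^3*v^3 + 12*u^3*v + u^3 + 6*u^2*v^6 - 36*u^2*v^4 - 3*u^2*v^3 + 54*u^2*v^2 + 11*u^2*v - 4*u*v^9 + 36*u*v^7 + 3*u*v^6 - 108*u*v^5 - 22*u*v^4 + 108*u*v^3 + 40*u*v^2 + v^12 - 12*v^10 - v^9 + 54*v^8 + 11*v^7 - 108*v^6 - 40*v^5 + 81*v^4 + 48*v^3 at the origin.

5

The Hessian of f at 0 has rank 0. Corank 2; j^3 = (u + 3*v)*(u + 4*v)^2 has shape L^2 M (L != M), so D-series; mu = 5 gives D_5.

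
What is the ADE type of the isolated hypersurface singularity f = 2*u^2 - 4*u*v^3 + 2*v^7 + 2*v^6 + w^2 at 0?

A_{6}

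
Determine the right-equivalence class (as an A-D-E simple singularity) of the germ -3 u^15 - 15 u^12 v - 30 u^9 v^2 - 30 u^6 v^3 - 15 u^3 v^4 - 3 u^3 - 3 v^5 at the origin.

E8

The Hessian of f at 0 has rank 0. Corank 2; j^3 = -3*u^3 is a perfect cube, so E-series; the 5-jet and mu = 8 give E_8.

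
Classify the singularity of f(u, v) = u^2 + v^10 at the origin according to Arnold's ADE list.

A_{9}

The Hessian of f at 0 has rank 1. Corank 1: A-series; mu = 9 gives A_9.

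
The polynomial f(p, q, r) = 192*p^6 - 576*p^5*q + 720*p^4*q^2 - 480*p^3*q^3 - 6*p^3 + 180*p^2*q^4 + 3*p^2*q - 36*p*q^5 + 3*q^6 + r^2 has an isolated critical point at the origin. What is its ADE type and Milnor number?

Type D7, Milnor number mu = 7.

The Hessian of f at 0 has rank 1. Corank 2; j^3 = -3*p^2*(2*p - q) has shape L^2 M (L != M), so D-series; mu = 7 gives D_7.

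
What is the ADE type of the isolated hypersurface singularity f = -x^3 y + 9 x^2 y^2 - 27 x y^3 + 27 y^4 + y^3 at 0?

E_7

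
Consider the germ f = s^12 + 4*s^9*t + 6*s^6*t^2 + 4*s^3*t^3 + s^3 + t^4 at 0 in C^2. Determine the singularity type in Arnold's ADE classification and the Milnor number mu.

Type E_{6}, Milnor number mu = 6.

The Hessian of f at 0 is [[0, 0], [0, 0]] with rank 0, so corank 2. A Groebner basis of the Jacobian ideal J(f) in C{s,t} is {t^3, s^2}; counting standard monomials gives mu = 6. Corank 2; j^3 = s^3 is a perfect cube, so E-series; the 4-jet and mu = 6 give E_6.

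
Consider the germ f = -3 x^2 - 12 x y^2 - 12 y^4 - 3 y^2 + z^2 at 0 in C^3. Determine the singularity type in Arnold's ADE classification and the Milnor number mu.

The Hessian of f at 0 is [[-6, 0, 0], [0, -6, 0], [0, 0, 2]] with rank 3, so corank 0. A Groebner basis of the Jacobian ideal J(f) in C{x,y,z} is {x, y, z}; counting standard monomials gives mu = 1. Corank 0: nondegenerate Morse point, so A_1.

Type A_{1}, Milnor number mu = 1.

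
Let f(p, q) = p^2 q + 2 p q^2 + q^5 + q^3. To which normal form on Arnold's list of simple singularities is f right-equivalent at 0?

The Hessian of f at 0 is [[0, 0], [0, 0]] with rank 0, so corank 2. A Groebner basis of the Jacobian ideal J(f) in C{p,q} is {p^2/5 + q^4 - q^2/5, p^3 + q^3, p*q + q^2}; counting standard monomials gives mu = 6. Corank 2; j^3 = q*(p + q)^2 has shape L^2 M (L != M), so D-series; mu = 6 gives D_6.

D6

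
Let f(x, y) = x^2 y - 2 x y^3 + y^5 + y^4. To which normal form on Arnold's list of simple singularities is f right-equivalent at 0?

The Hessian of f at 0 has rank 0. Corank 2; j^3 = x^2*y has shape L^2 M (L != M), so D-series; mu = 5 gives D_5.

D_5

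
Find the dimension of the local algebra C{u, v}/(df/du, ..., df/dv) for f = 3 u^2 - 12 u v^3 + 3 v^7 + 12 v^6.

The Hessian of f at 0 has rank 1. Corank 1: A-series; mu = 6 gives A_6.

6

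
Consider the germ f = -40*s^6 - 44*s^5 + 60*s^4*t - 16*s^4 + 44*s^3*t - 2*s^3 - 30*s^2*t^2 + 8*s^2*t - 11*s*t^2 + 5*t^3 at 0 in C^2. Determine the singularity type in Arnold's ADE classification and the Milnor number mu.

Type D_{4}, Milnor number mu = 4.

The Hessian of f at 0 is [[0, 0], [0, 0]] with rank 0, so corank 2. A Groebner basis of the Jacobian ideal J(f) in C{s,t} is {t^3, s^2 + t^2/2, s*t - t^2/2}; counting standard monomials gives mu = 4. Corank 2; j^3 = -(s - t)*(2*s^2 - 6*s*t + 5*t^2) splits into three distinct lines over C (the quadratic factor has nonzero discriminant), so D_4.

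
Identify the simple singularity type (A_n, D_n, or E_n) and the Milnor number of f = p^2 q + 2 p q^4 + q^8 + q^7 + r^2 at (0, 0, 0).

The Hessian of f at 0 is [[0, 0, 0], [0, 0, 0], [0, 0, 2]] with rank 1, so corank 2. A Groebner basis of the Jacobian ideal J(f) in C{p,q,r} is {p^2*q^2, 8*p^2*q + p^2 + p*q^3, p*q + q^4, p^3, r}; counting standard monomials gives mu = 9. Corank 2; j^3 = p^2*q has shape L^2 M (L != M), so D-series; mu = 9 gives D_9.

Type D_9, Milnor number mu = 9.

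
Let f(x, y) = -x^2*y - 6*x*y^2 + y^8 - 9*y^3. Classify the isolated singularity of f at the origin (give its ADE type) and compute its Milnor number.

The Hessian of f at 0 has rank 0. Corank 2; j^3 = -y*(x + 3*y)^2 has shape L^2 M (L != M), so D-series; mu = 9 gives D_9.

Type D_9, Milnor number mu = 9.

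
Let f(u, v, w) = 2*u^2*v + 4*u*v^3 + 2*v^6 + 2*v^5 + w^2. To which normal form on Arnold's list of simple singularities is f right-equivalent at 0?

D_7

The Hessian of f at 0 has rank 1. Corank 2; j^3 = 2*u^2*v has shape L^2 M (L != M), so D-series; mu = 7 gives D_7.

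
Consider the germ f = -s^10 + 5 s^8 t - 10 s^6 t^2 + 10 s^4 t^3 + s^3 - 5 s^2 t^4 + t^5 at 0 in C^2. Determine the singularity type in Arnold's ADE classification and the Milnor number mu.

Type E_8, Milnor number mu = 8.

The Hessian of f at 0 is [[0, 0], [0, 0]] with rank 0, so corank 2. A Groebner basis of the Jacobian ideal J(f) in C{s,t} is {t^4, s^2}; counting standard monomials gives mu = 8. Corank 2; j^3 = s^3 is a perfect cube, so E-series; the 5-jet and mu = 8 give E_8.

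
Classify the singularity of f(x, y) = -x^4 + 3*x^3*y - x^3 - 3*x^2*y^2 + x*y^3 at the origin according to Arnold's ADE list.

E_{7}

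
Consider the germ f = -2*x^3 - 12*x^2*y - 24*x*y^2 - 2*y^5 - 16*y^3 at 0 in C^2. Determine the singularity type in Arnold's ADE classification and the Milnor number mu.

The Hessian of f at 0 has rank 0. Corank 2; j^3 = -2*(x + 2*y)^3 is a perfect cube, so E-series; the 5-jet and mu = 8 give E_8.

Type E_{8}, Milnor number mu = 8.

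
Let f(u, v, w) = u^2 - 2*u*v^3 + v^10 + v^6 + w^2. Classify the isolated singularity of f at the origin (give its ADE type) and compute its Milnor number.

The Hessian of f at 0 has rank 2. Corank 1: A-series; mu = 9 gives A_9.

Type A_9, Milnor number mu = 9.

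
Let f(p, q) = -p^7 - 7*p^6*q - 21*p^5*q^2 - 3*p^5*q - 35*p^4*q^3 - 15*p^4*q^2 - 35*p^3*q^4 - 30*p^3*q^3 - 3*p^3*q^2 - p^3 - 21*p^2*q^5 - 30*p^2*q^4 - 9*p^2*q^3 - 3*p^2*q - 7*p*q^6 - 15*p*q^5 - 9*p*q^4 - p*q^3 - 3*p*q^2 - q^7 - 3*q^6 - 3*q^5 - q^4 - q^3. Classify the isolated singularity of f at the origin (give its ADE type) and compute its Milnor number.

The Hessian of f at 0 has rank 0. Corank 2; j^3 = -(p + q)^3 is a perfect cube, so E-series; the 4-jet and mu = 7 give E_7.

Type E_{7}, Milnor number mu = 7.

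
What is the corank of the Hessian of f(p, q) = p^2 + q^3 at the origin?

1

Hessian at 0 has rank 1.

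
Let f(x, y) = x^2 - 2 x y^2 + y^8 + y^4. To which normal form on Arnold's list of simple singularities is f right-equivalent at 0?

A_{7}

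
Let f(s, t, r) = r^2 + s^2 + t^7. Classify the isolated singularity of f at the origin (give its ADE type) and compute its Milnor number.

Type A_{6}, Milnor number mu = 6.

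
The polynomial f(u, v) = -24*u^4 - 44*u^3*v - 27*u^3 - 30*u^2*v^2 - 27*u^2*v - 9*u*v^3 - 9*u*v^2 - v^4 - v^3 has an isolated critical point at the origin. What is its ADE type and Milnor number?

Type E_{7}, Milnor number mu = 7.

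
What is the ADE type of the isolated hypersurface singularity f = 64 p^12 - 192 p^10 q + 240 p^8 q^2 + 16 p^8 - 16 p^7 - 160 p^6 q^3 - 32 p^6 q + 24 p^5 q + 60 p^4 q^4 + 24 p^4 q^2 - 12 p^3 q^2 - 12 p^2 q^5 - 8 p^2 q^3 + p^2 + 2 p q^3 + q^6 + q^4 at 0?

A3

The Hessian of f at 0 has rank 1. Corank 1: A-series; mu = 3 gives A_3.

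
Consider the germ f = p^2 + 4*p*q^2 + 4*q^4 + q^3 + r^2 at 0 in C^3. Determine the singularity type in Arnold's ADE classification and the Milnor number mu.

The Hessian of f at 0 has rank 2. Corank 1: A-series; mu = 2 gives A_2.

Type A_2, Milnor number mu = 2.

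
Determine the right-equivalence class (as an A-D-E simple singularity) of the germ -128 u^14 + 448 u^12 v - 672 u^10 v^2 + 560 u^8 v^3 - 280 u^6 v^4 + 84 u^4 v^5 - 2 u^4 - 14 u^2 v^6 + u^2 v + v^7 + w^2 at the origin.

D_{8}

The Hessian of f at 0 has rank 1. Corank 2; j^3 = u^2*v has shape L^2 M (L != M), so D-series; mu = 8 gives D_8.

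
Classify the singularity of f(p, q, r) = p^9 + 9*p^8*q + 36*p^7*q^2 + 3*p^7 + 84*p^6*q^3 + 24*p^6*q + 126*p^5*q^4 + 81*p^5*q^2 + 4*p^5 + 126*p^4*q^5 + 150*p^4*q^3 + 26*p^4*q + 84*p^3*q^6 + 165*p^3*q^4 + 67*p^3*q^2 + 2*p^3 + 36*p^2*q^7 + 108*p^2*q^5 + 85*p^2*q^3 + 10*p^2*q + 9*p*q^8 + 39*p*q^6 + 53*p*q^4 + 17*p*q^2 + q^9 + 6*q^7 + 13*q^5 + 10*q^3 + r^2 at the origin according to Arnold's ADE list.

D_{4}

The Hessian of f at 0 has rank 1. Corank 2; j^3 = (p + 2*q)*(2*p^2 + 6*p*q + 5*q^2) splits into three distinct lines over C (the quadratic factor has nonzero discriminant), so D_4.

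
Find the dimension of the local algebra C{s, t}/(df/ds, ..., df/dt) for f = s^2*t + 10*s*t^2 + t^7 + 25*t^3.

8

The Hessian of f at 0 has rank 0. Corank 2; j^3 = t*(s + 5*t)^2 has shape L^2 M (L != M), so D-series; mu = 8 gives D_8.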